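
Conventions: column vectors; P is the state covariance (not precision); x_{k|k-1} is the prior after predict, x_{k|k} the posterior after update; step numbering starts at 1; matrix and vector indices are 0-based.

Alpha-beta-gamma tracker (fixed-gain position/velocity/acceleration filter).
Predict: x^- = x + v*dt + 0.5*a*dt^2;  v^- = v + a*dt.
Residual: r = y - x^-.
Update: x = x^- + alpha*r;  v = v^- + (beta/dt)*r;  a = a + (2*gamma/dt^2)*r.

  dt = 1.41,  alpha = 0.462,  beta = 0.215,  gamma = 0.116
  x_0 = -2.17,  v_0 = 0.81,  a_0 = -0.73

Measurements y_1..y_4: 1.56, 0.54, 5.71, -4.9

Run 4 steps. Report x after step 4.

step 1: x_pred=-1.7536  r=3.3136  x^+=-0.2227  v^+=0.2860  a^+=-0.3433
step 2: x_pred=-0.1608  r=0.7008  x^+=0.1630  v^+=-0.0913  a^+=-0.2616
step 3: x_pred=-0.2257  r=5.9357  x^+=2.5166  v^+=0.4450  a^+=0.4311
step 4: x_pred=3.5726  r=-8.4726  x^+=-0.3417  v^+=-0.2390  a^+=-0.5576

x_post = -0.3417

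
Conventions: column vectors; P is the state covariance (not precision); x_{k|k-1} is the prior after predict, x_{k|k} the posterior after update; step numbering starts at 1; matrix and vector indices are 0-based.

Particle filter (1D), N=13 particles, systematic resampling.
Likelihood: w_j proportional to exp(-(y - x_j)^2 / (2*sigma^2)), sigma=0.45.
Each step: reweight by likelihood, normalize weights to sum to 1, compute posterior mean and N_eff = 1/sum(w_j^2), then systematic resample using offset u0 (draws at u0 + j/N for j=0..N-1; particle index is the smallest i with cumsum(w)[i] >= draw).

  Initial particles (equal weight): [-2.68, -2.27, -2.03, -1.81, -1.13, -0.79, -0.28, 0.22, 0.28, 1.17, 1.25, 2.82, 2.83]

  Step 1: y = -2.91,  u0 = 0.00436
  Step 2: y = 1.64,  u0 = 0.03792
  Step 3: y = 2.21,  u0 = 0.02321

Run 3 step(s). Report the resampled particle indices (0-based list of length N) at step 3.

step 1: w=[0.6095, 0.2526, 0.1026, 0.0350, 0.0003, 0.0000, 0.0000, 0.0000, 0.0000, 0.0000, 0.0000, 0.0000, 0.0000]  mean=-2.4788  Neff=2.2370  idx=[0, 0, 0, 0, 0, 0, 0, 0, 1, 1, 1, 1, 2]
step 2: w=[0.0000, 0.0000, 0.0000, 0.0000, 0.0000, 0.0000, 0.0000, 0.0000, 0.0107, 0.0107, 0.0107, 0.0107, 0.9571]  mean=-2.0403  Neff=1.0911  idx=[11, 12, 12, 12, 12, 12, 12, 12, 12, 12, 12, 12, 12]
step 3: w=[0.0005, 0.0833, 0.0833, 0.0833, 0.0833, 0.0833, 0.0833, 0.0833, 0.0833, 0.0833, 0.0833, 0.0833, 0.0833]  mean=-2.0301  Neff=12.0114  idx=[1, 2, 3, 4, 4, 5, 6, 7, 8, 9, 10, 11, 12]

resampled_idx = [1, 2, 3, 4, 4, 5, 6, 7, 8, 9, 10, 11, 12]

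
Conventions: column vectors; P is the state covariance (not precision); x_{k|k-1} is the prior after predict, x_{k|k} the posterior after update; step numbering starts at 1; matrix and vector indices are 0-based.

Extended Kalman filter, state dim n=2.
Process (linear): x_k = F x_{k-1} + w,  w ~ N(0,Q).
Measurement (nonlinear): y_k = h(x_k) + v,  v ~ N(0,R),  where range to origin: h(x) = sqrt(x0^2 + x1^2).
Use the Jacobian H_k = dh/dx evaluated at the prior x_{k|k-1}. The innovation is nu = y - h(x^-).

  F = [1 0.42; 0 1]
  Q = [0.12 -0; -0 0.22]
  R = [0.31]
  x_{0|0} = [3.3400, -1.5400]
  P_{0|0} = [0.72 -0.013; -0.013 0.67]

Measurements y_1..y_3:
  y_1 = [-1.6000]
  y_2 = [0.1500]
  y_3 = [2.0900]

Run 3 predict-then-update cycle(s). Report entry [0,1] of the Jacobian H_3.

H_jac[0,1] = -0.3294

step 1: x^-=[2.6932, -1.5400]  P^-=[0.9473 0.2684; 0.2684 0.8900]  H_jac=[0.8681 -0.4964]  S=[1.0118]  K=[0.6810; -0.2063]  nu=[-4.7024]  x^+=[-0.5093, -0.5697]  P^+=[0.4780 0.4106; 0.4106 0.8469]
step 2: x^-=[-0.7485, -0.5697]  P^-=[1.0923 0.7663; 0.7663 1.0669]  H_jac=[-0.7958 -0.6056]  S=[2.1316]  K=[-0.6255; -0.5892]  nu=[-0.7907]  x^+=[-0.2540, -0.1038]  P^+=[0.2583 -0.0193; -0.0193 0.3269]
step 3: x^-=[-0.2976, -0.1038]  P^-=[0.4198 0.1180; 0.1180 0.5469]  H_jac=[-0.9442 -0.3294]  S=[0.8170]  K=[-0.5327; -0.3569]  nu=[1.7748]  x^+=[-1.2431, -0.7373]  P^+=[0.1879 -0.0373; -0.0373 0.4428]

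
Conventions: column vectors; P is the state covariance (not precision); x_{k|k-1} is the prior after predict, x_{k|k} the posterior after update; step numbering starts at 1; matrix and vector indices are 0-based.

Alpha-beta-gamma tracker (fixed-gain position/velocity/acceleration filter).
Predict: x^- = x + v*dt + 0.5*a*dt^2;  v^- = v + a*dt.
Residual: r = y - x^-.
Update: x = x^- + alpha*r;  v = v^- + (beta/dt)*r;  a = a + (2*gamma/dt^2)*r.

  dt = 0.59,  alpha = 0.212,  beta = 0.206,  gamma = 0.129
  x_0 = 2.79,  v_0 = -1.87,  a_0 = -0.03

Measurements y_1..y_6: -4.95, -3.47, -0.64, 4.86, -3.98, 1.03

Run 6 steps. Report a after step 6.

a_post = 14.9628

step 1: x_pred=1.6815  r=-6.6315  x^+=0.2756  v^+=-4.2031  a^+=-4.9450
step 2: x_pred=-3.0649  r=-0.4051  x^+=-3.1508  v^+=-7.2621  a^+=-5.2453
step 3: x_pred=-8.3484  r=7.7084  x^+=-6.7142  v^+=-7.6654  a^+=0.4679
step 4: x_pred=-11.1554  r=16.0154  x^+=-7.7601  v^+=-1.7976  a^+=12.3379
step 5: x_pred=-6.6732  r=2.6932  x^+=-6.1023  v^+=6.4222  a^+=14.3341
step 6: x_pred=0.1817  r=0.8483  x^+=0.3615  v^+=15.1755  a^+=14.9628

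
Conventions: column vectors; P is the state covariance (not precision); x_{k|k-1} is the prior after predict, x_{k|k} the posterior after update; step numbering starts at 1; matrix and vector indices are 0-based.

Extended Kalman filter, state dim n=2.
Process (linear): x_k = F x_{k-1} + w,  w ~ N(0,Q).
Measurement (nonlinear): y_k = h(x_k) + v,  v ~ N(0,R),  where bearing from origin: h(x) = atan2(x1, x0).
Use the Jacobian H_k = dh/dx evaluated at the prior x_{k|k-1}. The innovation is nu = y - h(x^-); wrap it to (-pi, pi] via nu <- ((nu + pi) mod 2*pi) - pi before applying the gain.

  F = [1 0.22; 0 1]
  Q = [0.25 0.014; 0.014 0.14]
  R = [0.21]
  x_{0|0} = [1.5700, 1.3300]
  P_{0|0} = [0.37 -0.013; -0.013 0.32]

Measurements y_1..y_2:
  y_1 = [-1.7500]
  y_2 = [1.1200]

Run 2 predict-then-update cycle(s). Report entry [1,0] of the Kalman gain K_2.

step 1: x^-=[1.8626, 1.3300]  P^-=[0.6298 0.0714; 0.0714 0.4600]  H_jac=[-0.2539 0.3556]  S=[0.2959]  K=[-0.4546; 0.4916]  nu=[-2.3701]  x^+=[2.9401, 0.1649]  P^+=[0.5686 0.1375; 0.1375 0.3885]
step 2: x^-=[2.9764, 0.1649]  P^-=[0.8979 0.2370; 0.2370 0.5285]  H_jac=[-0.0186 0.3349]  S=[0.2667]  K=[0.2352; 0.6474]  nu=[1.0646]  x^+=[3.2268, 0.8542]  P^+=[0.8832 0.1964; 0.1964 0.4168]

K[1,0] = 0.6474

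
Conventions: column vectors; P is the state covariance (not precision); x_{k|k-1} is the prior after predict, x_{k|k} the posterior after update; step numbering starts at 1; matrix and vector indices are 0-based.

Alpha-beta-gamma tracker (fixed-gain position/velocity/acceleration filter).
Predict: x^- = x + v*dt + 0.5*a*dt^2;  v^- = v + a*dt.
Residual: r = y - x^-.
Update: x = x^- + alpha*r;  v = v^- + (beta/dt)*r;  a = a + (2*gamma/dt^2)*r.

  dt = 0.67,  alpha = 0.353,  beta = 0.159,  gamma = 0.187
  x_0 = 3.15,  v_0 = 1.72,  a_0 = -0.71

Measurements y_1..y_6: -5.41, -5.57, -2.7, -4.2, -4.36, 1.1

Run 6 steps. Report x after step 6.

x_post = -8.5246

step 1: x_pred=4.1430  r=-9.5530  x^+=0.7708  v^+=-1.0228  a^+=-8.6691
step 2: x_pred=-1.8602  r=-3.7098  x^+=-3.1698  v^+=-7.7114  a^+=-11.7599
step 3: x_pred=-10.9759  r=8.2759  x^+=-8.0545  v^+=-13.6266  a^+=-4.8648
step 4: x_pred=-18.2762  r=14.0762  x^+=-13.3073  v^+=-13.5455  a^+=6.8628
step 5: x_pred=-20.8425  r=16.4825  x^+=-15.0242  v^+=-5.0359  a^+=20.5951
step 6: x_pred=-13.7757  r=14.8757  x^+=-8.5246  v^+=12.2930  a^+=32.9887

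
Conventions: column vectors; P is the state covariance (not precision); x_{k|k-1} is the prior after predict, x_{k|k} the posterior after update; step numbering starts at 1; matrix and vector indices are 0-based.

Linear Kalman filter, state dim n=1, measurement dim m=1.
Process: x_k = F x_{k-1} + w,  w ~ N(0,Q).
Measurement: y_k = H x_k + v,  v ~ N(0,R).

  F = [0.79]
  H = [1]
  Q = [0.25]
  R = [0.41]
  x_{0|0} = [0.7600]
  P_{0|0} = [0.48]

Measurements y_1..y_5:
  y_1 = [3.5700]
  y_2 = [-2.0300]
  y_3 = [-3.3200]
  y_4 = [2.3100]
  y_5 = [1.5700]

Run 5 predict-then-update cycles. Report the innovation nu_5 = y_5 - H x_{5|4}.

step 1: x^-=[0.6004]  P^-=[0.5496]  S=[0.9596]  K=[0.5727]  nu=[2.9696]  x^+=[2.3012]  P^+=[0.2348]
step 2: x^-=[1.8179]  P^-=[0.3965]  S=[0.8065]  K=[0.4917]  nu=[-3.8479]  x^+=[-0.0740]  P^+=[0.2016]
step 3: x^-=[-0.0584]  P^-=[0.3758]  S=[0.7858]  K=[0.4782]  nu=[-3.2616]  x^+=[-1.6183]  P^+=[0.1961]
step 4: x^-=[-1.2784]  P^-=[0.3724]  S=[0.7824]  K=[0.4760]  nu=[3.5884]  x^+=[0.4295]  P^+=[0.1951]
step 5: x^-=[0.3393]  P^-=[0.3718]  S=[0.7818]  K=[0.4756]  nu=[1.2307]  x^+=[0.9246]  P^+=[0.1950]

innov = [1.2307]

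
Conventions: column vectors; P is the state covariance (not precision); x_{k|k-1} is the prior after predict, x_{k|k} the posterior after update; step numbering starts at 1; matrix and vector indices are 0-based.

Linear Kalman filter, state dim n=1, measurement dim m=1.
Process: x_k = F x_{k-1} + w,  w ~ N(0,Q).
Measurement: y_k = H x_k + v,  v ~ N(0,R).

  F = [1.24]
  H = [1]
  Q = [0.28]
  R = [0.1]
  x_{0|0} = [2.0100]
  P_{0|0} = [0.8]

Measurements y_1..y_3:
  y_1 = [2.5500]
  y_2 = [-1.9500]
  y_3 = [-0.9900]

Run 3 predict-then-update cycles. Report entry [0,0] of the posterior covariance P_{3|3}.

P_post[0,0] = 0.0802

step 1: x^-=[2.4924]  P^-=[1.5101]  S=[1.6101]  K=[0.9379]  nu=[0.0576]  x^+=[2.5464]  P^+=[0.0938]
step 2: x^-=[3.1576]  P^-=[0.4242]  S=[0.5242]  K=[0.8092]  nu=[-5.1076]  x^+=[-0.9757]  P^+=[0.0809]
step 3: x^-=[-1.2098]  P^-=[0.4044]  S=[0.5044]  K=[0.8018]  nu=[0.2198]  x^+=[-1.0336]  P^+=[0.0802]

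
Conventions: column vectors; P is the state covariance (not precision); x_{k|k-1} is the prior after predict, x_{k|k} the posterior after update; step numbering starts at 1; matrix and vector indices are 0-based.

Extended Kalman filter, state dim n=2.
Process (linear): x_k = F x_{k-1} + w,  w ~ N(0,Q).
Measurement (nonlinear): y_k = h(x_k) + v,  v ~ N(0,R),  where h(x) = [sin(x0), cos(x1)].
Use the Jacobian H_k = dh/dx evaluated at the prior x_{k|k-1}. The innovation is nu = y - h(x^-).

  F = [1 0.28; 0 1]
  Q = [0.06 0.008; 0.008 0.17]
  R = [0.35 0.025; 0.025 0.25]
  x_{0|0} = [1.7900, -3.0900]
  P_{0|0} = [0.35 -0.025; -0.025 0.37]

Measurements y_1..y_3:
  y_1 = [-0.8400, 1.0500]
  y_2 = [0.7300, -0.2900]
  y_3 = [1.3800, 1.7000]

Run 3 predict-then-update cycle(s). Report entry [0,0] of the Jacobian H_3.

step 1: x^-=[0.9248, -3.0900]  P^-=[0.4250 0.0866; 0.0866 0.5400]  H_jac=[0.6020 0.0000; 0.0000 0.0516]  S=[0.5040 0.0277; 0.0277 0.2514]  K=[0.5097 -0.0384; 0.0979 0.1000]  nu=[-1.6385, 2.0487]  x^+=[0.0110, -3.0457]  P^+=[0.2948 0.0611; 0.0611 0.5321]
step 2: x^-=[-0.8418, -3.0457]  P^-=[0.4307 0.2181; 0.2181 0.7021]  H_jac=[0.6661 0.0000; 0.0000 0.0958]  S=[0.5411 0.0389; 0.0389 0.2564]  K=[0.5301 0.0010; 0.2524 0.2239]  nu=[1.4758, 0.7054]  x^+=[-0.0587, -2.5153]  P^+=[0.2786 0.1410; 0.1410 0.6504]
step 3: x^-=[-0.7630, -2.5153]  P^-=[0.4685 0.3311; 0.3311 0.8204]  H_jac=[0.7228 0.0000; 0.0000 0.5862]  S=[0.5948 0.1653; 0.1653 0.5319]  K=[0.5122 0.2057; 0.1654 0.8527]  nu=[2.0711, 2.5102]  x^+=[0.8143, -0.0322]  P^+=[0.2551 0.1096; 0.1096 0.3707]

H_jac[0,0] = 0.7228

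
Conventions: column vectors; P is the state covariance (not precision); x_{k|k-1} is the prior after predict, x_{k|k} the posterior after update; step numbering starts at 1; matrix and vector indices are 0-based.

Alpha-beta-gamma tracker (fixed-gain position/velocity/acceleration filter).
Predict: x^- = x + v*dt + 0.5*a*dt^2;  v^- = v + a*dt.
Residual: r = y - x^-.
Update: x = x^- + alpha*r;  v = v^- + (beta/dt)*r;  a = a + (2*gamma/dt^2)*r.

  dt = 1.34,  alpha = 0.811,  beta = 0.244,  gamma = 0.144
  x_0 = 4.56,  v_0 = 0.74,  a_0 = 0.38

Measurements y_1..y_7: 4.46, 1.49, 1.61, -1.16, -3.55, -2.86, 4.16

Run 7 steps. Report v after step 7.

v_post = -0.8194

step 1: x_pred=5.8928  r=-1.4328  x^+=4.7308  v^+=0.9883  a^+=0.1502
step 2: x_pred=6.1900  r=-4.7000  x^+=2.3783  v^+=0.3338  a^+=-0.6036
step 3: x_pred=2.2836  r=-0.6736  x^+=1.7373  v^+=-0.5978  a^+=-0.7117
step 4: x_pred=0.2973  r=-1.4573  x^+=-0.8846  v^+=-1.8168  a^+=-0.9454
step 5: x_pred=-4.1679  r=0.6179  x^+=-3.6668  v^+=-2.9712  a^+=-0.8463
step 6: x_pred=-8.4080  r=5.5480  x^+=-3.9086  v^+=-3.0950  a^+=0.0435
step 7: x_pred=-8.0168  r=12.1768  x^+=1.8586  v^+=-0.8194  a^+=1.9966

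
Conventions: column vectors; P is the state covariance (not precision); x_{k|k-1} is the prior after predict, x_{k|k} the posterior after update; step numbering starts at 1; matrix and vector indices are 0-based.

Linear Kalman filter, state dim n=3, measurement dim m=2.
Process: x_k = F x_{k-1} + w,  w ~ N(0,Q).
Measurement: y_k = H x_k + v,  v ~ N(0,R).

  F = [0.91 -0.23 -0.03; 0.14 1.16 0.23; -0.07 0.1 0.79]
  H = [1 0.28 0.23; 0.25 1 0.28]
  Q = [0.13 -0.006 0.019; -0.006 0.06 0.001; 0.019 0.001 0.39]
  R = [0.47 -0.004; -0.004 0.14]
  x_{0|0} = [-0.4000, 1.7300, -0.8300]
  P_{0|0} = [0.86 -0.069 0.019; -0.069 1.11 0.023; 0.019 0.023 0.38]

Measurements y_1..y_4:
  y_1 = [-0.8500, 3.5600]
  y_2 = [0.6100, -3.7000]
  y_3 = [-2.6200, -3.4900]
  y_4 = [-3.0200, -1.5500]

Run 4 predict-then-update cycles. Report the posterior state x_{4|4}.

x_post = [-0.9426, -1.7582, -1.6535]

step 1: x^-=[-0.7370, 1.7599, -0.4547]  P^-=[0.9294 -0.2639 -0.0683; -0.2639 1.5817 0.2184; -0.0683 0.2184 0.6450]  S=[1.4064 0.4747; 0.4747 1.8111]  K=[0.6654 -0.2024; -0.1436 0.9083; 0.0321 0.2025]  nu=[-0.5012, 2.1117]  x^+=[-1.4979, 3.7499, -0.0432]  P^+=[0.3603 -0.0973 -0.0849; -0.0973 0.1824 -0.1082; -0.0849 -0.1082 0.5631]
step 2: x^-=[-2.2242, 4.1302, 0.4457]  P^-=[0.4824 -0.1201 -0.0732; -0.1201 0.2474 0.0178; -0.0732 0.0178 0.7387]  S=[0.9122 0.0857; 0.0857 0.4151]  K=[0.4875 -0.1489; -0.1036 0.5570; 0.0661 0.4834]  nu=[1.5753, -7.3989]  x^+=[-0.3549, -0.1544, -3.0267]  P^+=[0.2689 -0.0642 -0.0920; -0.0642 0.1187 -0.0866; -0.0920 -0.0866 0.6322]
step 3: x^-=[-0.1967, -0.9250, -2.3817]  P^-=[0.3902 -0.0848 -0.0731; -0.0848 0.1854 0.0413; -0.0731 0.0413 0.7845]  S=[0.8405 0.0933; 0.0933 0.3818]  K=[0.4299 -0.1253; -0.0812 0.4803; 0.0729 0.6177]  nu=[-1.6165, -1.8490]  x^+=[-0.6601, -1.6818, -3.6416]  P^+=[0.2389 -0.0527 -0.0938; -0.0527 0.0991 -0.0656; -0.0938 -0.0656 0.6259]
step 4: x^-=[-0.1046, -2.8809, -2.9989]  P^-=[0.3599 -0.0738 -0.0745; -0.0738 0.1730 0.0569; -0.0745 0.0569 0.7835]  S=[0.8167 0.0984; 0.0984 0.3815]  K=[0.4086 -0.1175; -0.0710 0.4652; 0.0698 0.6575]  nu=[-1.4190, 2.1967]  x^+=[-0.9426, -1.7582, -1.6535]  P^+=[0.2278 -0.0487 -0.0939; -0.0487 0.0928 -0.0543; -0.0939 -0.0543 0.6056]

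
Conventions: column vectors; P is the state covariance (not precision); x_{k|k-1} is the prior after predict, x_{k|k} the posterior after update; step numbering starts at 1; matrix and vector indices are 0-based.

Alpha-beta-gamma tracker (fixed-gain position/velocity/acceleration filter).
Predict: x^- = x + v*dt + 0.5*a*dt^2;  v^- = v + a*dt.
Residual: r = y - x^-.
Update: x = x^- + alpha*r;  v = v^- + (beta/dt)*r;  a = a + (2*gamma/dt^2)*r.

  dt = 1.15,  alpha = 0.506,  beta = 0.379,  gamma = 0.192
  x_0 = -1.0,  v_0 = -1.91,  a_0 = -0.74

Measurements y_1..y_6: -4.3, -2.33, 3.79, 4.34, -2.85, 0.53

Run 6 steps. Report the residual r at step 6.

step 1: x_pred=-3.6858  r=-0.6142  x^+=-3.9966  v^+=-2.9634  a^+=-0.9183
step 2: x_pred=-8.0118  r=5.6818  x^+=-5.1368  v^+=-2.1470  a^+=0.7314
step 3: x_pred=-7.1222  r=10.9122  x^+=-1.6006  v^+=2.2904  a^+=3.8999
step 4: x_pred=3.6122  r=0.7278  x^+=3.9805  v^+=7.0151  a^+=4.1112
step 5: x_pred=14.7664  r=-17.6164  x^+=5.8525  v^+=5.9373  a^+=-1.0039
step 6: x_pred=12.0165  r=-11.4865  x^+=6.2044  v^+=0.9972  a^+=-4.3391

resid = -11.4865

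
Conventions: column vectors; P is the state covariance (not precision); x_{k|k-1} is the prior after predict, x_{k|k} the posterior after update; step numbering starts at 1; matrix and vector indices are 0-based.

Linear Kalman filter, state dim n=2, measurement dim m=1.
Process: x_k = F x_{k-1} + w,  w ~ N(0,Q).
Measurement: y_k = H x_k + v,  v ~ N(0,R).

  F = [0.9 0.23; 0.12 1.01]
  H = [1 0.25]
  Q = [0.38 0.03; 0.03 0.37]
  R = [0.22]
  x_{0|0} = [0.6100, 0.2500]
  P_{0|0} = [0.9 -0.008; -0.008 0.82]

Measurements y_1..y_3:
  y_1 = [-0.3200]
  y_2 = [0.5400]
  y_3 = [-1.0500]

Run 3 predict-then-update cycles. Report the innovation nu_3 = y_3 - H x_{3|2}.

step 1: x^-=[0.6065, 0.3257]  P^-=[1.1491 0.3102; 0.3102 1.2175]  S=[1.6003]  K=[0.7665; 0.3840]  nu=[-1.0079]  x^+=[-0.1661, -0.0614]  P^+=[0.2089 -0.1609; -0.1609 0.9815]
step 2: x^-=[-0.1636, -0.0819]  P^-=[0.5345 0.1299; 0.1299 1.3352]  S=[0.9029]  K=[0.6279; 0.5136]  nu=[0.7241]  x^+=[0.2911, 0.2899]  P^+=[0.1785 -0.1613; -0.1613 1.0971]
step 3: x^-=[0.3287, 0.3278]  P^-=[0.5158 0.1531; 0.1531 1.4526]  S=[0.9031]  K=[0.6135; 0.5716]  nu=[-1.4606]  x^+=[-0.5674, -0.5071]  P^+=[0.1759 -0.1636; -0.1636 1.1576]

innov = [-1.4606]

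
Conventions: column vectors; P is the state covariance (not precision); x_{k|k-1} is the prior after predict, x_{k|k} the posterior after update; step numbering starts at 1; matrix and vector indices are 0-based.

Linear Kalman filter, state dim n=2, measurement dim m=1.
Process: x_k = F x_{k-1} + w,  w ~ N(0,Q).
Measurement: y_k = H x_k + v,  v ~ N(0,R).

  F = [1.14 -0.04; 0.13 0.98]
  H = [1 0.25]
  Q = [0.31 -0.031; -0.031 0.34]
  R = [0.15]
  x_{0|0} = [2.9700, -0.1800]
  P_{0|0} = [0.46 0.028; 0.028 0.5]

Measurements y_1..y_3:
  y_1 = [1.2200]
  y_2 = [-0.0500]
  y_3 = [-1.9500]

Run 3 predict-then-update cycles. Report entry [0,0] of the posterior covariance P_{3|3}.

step 1: x^-=[3.3930, 0.2097]  P^-=[0.9061 0.0487; 0.0487 0.8351]  S=[1.1326]  K=[0.8107; 0.2273]  nu=[-2.2254]  x^+=[1.5888, -0.2962]  P^+=[0.1616 -0.1600; -0.1600 0.7766]
step 2: x^-=[1.8231, -0.0838]  P^-=[0.5359 -0.2155; -0.2155 1.0478]  S=[0.6436]  K=[0.7489; 0.0722]  nu=[-1.8521]  x^+=[0.4360, -0.2175]  P^+=[0.1749 -0.2503; -0.2503 1.0444]
step 3: x^-=[0.5058, -0.1565]  P^-=[0.5618 -0.3243; -0.3243 1.2822]  S=[0.6298]  K=[0.7633; -0.0060]  nu=[-2.4166]  x^+=[-1.3389, -0.1421]  P^+=[0.1949 -0.3215; -0.3215 1.2822]

P_post[0,0] = 0.1949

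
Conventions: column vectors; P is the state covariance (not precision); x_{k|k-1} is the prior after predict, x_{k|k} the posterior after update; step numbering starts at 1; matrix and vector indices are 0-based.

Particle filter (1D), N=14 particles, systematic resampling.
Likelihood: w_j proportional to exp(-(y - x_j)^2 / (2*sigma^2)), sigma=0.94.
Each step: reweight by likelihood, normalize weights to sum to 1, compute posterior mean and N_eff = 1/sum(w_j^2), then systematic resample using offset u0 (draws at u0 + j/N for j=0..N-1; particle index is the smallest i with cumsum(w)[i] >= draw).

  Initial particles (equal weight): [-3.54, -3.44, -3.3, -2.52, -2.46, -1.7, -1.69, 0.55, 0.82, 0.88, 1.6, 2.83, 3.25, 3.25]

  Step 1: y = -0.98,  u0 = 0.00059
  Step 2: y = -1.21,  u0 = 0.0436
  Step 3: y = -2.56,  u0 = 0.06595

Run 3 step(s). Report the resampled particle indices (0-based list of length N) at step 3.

resampled_idx = [0, 1, 1, 2, 3, 4, 5, 6, 7, 8, 9, 10, 11, 12]

step 1: w=[0.0089, 0.0119, 0.0173, 0.0952, 0.1055, 0.2718, 0.2740, 0.0969, 0.0583, 0.0515, 0.0084, 0.0001, 0.0000, 0.0000]  mean=-1.3943  Neff=5.3988  idx=[0, 3, 4, 4, 5, 5, 5, 5, 6, 6, 6, 7, 7, 8]
step 2: w=[0.0059, 0.0484, 0.0528, 0.0528, 0.1116, 0.1116, 0.1116, 0.1116, 0.1122, 0.1122, 0.1122, 0.0222, 0.0222, 0.0124]  mean=-1.6965  Neff=10.3368  idx=[1, 3, 4, 4, 5, 6, 6, 7, 8, 8, 9, 9, 10, 12]
step 3: w=[0.1086, 0.1080, 0.0715, 0.0715, 0.0715, 0.0715, 0.0715, 0.0715, 0.0708, 0.0708, 0.0708, 0.0708, 0.0708, 0.0005]  mean=-1.8666  Neff=12.6285  idx=[0, 1, 1, 2, 3, 4, 5, 6, 7, 8, 9, 10, 11, 12]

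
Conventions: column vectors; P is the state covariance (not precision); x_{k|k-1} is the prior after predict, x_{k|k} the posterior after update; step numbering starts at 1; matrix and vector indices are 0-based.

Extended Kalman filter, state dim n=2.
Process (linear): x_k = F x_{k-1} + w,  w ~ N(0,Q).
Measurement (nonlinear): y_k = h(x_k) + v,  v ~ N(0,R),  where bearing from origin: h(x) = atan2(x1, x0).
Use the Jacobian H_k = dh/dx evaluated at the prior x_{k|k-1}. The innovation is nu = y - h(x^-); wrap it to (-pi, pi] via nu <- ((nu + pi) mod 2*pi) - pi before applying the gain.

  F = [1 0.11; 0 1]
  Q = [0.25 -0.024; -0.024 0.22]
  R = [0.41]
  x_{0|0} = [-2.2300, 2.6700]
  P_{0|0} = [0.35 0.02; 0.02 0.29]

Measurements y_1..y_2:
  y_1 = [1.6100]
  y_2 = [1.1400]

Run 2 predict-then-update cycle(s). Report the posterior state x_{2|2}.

x_post = [-1.0044, 2.9964]

step 1: x^-=[-1.9363, 2.6700]  P^-=[0.6079 0.0279; 0.0279 0.5100]  H_jac=[-0.2454 -0.1780]  S=[0.4652]  K=[-0.3314; -0.2099]  nu=[-0.5882]  x^+=[-1.7414, 2.7934]  P^+=[0.5568 -0.0045; -0.0045 0.4895]
step 2: x^-=[-1.4341, 2.7934]  P^-=[0.8118 0.0254; 0.0254 0.7095]  H_jac=[-0.2833 -0.1454]  S=[0.4923]  K=[-0.4747; -0.2243]  nu=[-0.9051]  x^+=[-1.0044, 2.9964]  P^+=[0.7008 -0.0270; -0.0270 0.6848]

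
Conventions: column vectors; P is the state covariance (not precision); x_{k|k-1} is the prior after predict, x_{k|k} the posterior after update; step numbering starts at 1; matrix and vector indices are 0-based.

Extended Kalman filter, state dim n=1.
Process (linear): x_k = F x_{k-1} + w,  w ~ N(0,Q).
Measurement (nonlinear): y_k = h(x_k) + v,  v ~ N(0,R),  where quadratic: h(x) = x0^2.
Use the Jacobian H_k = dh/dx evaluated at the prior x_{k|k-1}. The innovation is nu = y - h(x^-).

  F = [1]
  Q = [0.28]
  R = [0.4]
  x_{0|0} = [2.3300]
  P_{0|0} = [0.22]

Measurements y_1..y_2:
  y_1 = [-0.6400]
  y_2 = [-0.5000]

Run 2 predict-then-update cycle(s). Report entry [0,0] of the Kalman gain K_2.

K[0,0] = 0.3606

step 1: x^-=[2.3300]  P^-=[0.5000]  H_jac=[4.6600]  S=[11.2578]  K=[0.2070]  nu=[-6.0689]  x^+=[1.0739]  P^+=[0.0178]
step 2: x^-=[1.0739]  P^-=[0.2978]  H_jac=[2.1479]  S=[1.7737]  K=[0.3606]  nu=[-1.6533]  x^+=[0.4778]  P^+=[0.0672]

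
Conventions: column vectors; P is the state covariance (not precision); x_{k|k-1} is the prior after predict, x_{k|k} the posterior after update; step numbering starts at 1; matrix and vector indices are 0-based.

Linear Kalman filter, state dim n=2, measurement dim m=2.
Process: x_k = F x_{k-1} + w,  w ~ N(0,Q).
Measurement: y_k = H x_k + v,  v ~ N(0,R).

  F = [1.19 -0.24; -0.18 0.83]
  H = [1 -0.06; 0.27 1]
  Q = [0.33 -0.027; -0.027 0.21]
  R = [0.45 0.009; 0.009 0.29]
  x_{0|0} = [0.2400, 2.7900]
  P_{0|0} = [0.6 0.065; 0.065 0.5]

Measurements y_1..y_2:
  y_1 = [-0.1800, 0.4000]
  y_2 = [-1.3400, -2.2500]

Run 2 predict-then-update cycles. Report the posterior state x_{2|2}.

step 1: x^-=[-0.3840, 2.2725]  P^-=[1.1713 -0.1881; -0.1881 0.5545]  S=[1.6459 0.1069; 0.1069 0.8283]  K=[0.7145 0.0625; -0.1755 0.6308]  nu=[0.3403, -1.7688]  x^+=[-0.2514, 1.0971]  P^+=[0.3184 -0.0614; -0.0614 0.1979]
step 2: x^-=[-0.5624, 0.9558]  P^-=[0.8273 -0.1979; -0.1979 0.3750]  S=[1.3024 0.0152; 0.0152 0.6184]  K=[0.6440 0.0254; -0.1753 0.5243]  nu=[-0.7202, -3.0540]  x^+=[-1.1037, -0.5190]  P^+=[0.2862 -0.0641; -0.0641 0.1678]

x_post = [-1.1037, -0.5190]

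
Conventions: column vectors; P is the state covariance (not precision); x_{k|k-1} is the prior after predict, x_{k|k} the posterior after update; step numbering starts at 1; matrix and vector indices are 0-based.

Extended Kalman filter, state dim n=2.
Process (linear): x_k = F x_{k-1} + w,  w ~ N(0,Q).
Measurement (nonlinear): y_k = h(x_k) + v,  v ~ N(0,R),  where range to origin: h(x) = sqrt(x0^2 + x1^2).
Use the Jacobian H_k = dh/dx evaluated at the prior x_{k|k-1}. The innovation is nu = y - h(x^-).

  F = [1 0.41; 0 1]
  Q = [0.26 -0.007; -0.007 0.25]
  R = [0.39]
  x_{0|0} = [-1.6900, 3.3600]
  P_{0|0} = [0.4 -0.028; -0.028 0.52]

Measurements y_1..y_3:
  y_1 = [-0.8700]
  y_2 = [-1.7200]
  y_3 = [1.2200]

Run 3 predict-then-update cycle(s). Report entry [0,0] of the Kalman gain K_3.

step 1: x^-=[-0.3124, 3.3600]  P^-=[0.7245 0.1782; 0.1782 0.7700]  H_jac=[-0.0926 0.9957]  S=[1.1268]  K=[0.0980; 0.6658]  nu=[-4.2445]  x^+=[-0.7282, 0.5340]  P^+=[0.7136 0.1047; 0.1047 0.2705]
step 2: x^-=[-0.5092, 0.5340]  P^-=[1.1050 0.2086; 0.2086 0.5205]  H_jac=[-0.6901 0.7237]  S=[0.9805]  K=[-0.6237; 0.2374]  nu=[-2.4579]  x^+=[1.0239, -0.0494]  P^+=[0.7235 0.3538; 0.3538 0.4653]
step 3: x^-=[1.0036, -0.0494]  P^-=[1.3519 0.5376; 0.5376 0.7153]  H_jac=[0.9988 -0.0492]  S=[1.6875]  K=[0.7845; 0.2973]  nu=[0.2152]  x^+=[1.1724, 0.0146]  P^+=[0.3134 0.1440; 0.1440 0.5661]

K[0,0] = 0.7845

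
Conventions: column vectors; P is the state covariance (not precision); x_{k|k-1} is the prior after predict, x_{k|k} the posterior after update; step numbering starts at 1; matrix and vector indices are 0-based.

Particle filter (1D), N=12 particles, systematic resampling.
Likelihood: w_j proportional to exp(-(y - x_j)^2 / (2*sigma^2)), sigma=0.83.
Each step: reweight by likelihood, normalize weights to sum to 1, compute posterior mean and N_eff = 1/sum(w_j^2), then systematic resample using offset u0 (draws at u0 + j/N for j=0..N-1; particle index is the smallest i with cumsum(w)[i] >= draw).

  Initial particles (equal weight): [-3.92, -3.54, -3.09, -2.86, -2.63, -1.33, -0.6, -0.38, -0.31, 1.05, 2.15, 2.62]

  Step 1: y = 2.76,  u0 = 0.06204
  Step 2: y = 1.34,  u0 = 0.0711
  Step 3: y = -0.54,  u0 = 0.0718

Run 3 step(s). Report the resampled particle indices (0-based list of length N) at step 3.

step 1: w=[0.0000, 0.0000, 0.0000, 0.0000, 0.0000, 0.0000, 0.0001, 0.0004, 0.0006, 0.0640, 0.4080, 0.5269]  mean=2.3244  Neff=2.2314  idx=[9, 10, 10, 10, 10, 11, 11, 11, 11, 11, 11, 11]
step 2: w=[0.1693, 0.1118, 0.1118, 0.1118, 0.1118, 0.0548, 0.0548, 0.0548, 0.0548, 0.0548, 0.0548, 0.0548]  mean=2.1440  Neff=10.0338  idx=[0, 0, 1, 2, 3, 3, 4, 5, 7, 8, 10, 11]
step 3: w=[0.4574, 0.4574, 0.0150, 0.0150, 0.0150, 0.0150, 0.0150, 0.0020, 0.0020, 0.0020, 0.0020, 0.0020]  mean=1.1485  Neff=2.3835  idx=[0, 0, 0, 0, 0, 1, 1, 1, 1, 1, 1, 6]

resampled_idx = [0, 0, 0, 0, 0, 1, 1, 1, 1, 1, 1, 6]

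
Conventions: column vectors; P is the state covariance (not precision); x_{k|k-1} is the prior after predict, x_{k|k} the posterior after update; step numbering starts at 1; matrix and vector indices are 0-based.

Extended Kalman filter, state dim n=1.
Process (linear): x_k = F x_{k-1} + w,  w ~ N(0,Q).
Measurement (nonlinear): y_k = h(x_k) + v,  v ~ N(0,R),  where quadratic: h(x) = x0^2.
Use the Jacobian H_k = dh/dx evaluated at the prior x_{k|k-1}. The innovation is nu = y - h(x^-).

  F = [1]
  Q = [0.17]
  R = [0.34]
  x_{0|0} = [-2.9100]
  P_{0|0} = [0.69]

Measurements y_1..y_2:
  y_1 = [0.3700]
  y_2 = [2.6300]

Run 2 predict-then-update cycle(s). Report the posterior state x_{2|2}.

x_post = [-1.6092]

step 1: x^-=[-2.9100]  P^-=[0.8600]  H_jac=[-5.8200]  S=[29.4703]  K=[-0.1698]  nu=[-8.0981]  x^+=[-1.5346]  P^+=[0.0099]
step 2: x^-=[-1.5346]  P^-=[0.1799]  H_jac=[-3.0693]  S=[2.0349]  K=[-0.2714]  nu=[0.2749]  x^+=[-1.6092]  P^+=[0.0301]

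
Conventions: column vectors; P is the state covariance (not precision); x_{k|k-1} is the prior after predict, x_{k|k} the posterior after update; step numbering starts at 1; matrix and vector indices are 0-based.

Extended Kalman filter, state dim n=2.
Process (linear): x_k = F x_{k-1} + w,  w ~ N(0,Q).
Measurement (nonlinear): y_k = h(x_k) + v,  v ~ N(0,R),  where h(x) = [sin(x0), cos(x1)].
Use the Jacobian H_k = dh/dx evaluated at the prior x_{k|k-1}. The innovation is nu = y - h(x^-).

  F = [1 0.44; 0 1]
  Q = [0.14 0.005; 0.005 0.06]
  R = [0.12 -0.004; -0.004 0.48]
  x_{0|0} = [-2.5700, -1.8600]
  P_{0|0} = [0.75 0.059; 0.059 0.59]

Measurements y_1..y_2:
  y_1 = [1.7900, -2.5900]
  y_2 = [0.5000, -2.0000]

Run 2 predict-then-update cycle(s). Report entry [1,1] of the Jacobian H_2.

H_jac[1,1] = -0.1703

step 1: x^-=[-3.3884, -1.8600]  P^-=[1.0561 0.3236; 0.3236 0.6500]  H_jac=[-0.9697 0.0000; 0.0000 0.9585]  S=[1.1131 -0.3048; -0.3048 1.0771]  K=[-0.9119 0.0299; -0.1339 0.5405]  nu=[1.5457, -2.3048]  x^+=[-4.8669, -3.3128]  P^+=[0.1130 0.0188; 0.0188 0.2712]
step 2: x^-=[-6.3245, -3.3128]  P^-=[0.3220 0.1431; 0.1431 0.3312]  H_jac=[0.9991 0.0000; 0.0000 -0.1703]  S=[0.4415 -0.0284; -0.0284 0.4896]  K=[0.7283 -0.0076; 0.3178 -0.0968]  nu=[0.5413, -1.0146]  x^+=[-5.9225, -3.0425]  P^+=[0.0875 0.0386; 0.0386 0.2803]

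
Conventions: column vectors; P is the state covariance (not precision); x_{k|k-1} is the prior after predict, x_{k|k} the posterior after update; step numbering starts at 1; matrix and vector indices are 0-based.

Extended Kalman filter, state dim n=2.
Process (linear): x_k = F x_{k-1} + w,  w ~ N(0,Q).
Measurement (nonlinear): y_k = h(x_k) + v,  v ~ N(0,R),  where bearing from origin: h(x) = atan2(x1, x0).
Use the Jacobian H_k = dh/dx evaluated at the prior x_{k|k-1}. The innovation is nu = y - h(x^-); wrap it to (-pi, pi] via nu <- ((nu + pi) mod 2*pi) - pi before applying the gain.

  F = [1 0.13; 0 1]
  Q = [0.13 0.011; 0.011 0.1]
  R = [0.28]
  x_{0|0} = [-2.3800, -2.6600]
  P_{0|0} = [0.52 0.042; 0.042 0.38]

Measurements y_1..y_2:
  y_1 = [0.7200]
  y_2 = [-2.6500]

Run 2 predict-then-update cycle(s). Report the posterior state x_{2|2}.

x_post = [-2.3768, -3.3106]

step 1: x^-=[-2.7258, -2.6600]  P^-=[0.6673 0.1024; 0.1024 0.4800]  H_jac=[0.1834 -0.1879]  S=[0.3123]  K=[0.3302; -0.2287]  nu=[3.0884]  x^+=[-1.7060, -3.3662]  P^+=[0.6333 0.1260; 0.1260 0.4637]
step 2: x^-=[-2.1436, -3.3662]  P^-=[0.8039 0.1973; 0.1973 0.5637]  H_jac=[0.2114 -0.1346]  S=[0.3149]  K=[0.4552; -0.1085]  nu=[-0.5122]  x^+=[-2.3768, -3.3106]  P^+=[0.7386 0.2128; 0.2128 0.5600]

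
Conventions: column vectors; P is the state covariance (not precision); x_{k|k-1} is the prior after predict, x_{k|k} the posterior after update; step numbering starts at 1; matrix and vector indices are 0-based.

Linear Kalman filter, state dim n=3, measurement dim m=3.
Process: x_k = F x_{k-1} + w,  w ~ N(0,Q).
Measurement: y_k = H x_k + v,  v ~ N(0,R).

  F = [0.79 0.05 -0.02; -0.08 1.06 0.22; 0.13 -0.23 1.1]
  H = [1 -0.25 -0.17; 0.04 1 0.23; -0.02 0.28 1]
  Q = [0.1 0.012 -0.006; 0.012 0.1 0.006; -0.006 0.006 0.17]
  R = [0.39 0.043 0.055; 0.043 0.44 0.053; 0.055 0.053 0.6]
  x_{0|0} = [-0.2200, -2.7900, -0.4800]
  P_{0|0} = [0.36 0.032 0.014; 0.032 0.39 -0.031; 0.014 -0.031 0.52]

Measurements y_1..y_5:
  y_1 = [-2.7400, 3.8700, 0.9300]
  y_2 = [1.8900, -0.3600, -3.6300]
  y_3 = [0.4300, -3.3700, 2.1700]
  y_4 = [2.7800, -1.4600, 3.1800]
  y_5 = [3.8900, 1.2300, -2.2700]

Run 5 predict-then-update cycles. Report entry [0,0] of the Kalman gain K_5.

K[0,0] = 0.2959

step 1: x^-=[-0.3037, -3.0454, 0.0851]  P^-=[0.3280 0.0371 0.0197; 0.0371 0.5453 0.0026; 0.0197 0.0026 0.8437]  S=[0.7515 -0.0727 -0.1036; -0.0727 1.0350 0.4026; -0.1036 0.4026 1.4868]  K=[0.4304 0.0730 0.0261; -0.0870 0.5418 -0.0488; -0.0904 -0.0380 0.5717]  nu=[-3.1832, 6.9080, 1.6915]  x^+=[-1.1255, 0.8914, 1.0775]  P^+=[0.1877 0.0360 0.0368; 0.0360 0.2476 -0.0740; 0.0368 -0.0740 0.3575]
step 2: x^-=[-0.8661, 1.2720, 0.8339]  P^-=[0.2197 0.0489 0.0238; 0.0489 0.3548 -0.0489; 0.0238 -0.0489 0.6646]  S=[0.6144 0.0020 -0.0349; 0.0020 0.8122 0.2534; -0.0349 0.2534 1.2636]  K=[0.3321 0.0704 0.0212; -0.0555 0.4414 -0.0509; -0.0958 -0.0324 0.5186]  nu=[3.2159, -1.7892, -4.8374]  x^+=[-0.0266, 0.5499, -1.9248]  P^+=[0.1470 0.0340 0.0281; 0.0340 0.2031 -0.0664; 0.0281 -0.0664 0.3233]
step 3: x^-=[0.0449, 0.1615, -2.2472]  P^-=[0.1943 0.0460 0.0141; 0.0460 0.3070 -0.0372; 0.0141 -0.0372 0.6140]  S=[0.5903 0.0072 -0.0364; 0.0072 0.7667 0.2406; -0.0364 0.2406 1.2163]  K=[0.3057 0.0668 0.0149; -0.0489 0.4055 -0.0423; -0.1063 -0.0183 0.4965]  nu=[0.0434, -3.0165, 4.3728]  x^+=[-0.0781, -1.2486, -0.0253]  P^+=[0.1350 0.0327 0.0229; 0.0327 0.1861 -0.0580; 0.0229 -0.0580 0.3078]
step 4: x^-=[-0.1236, -1.3229, 0.2492]  P^-=[0.1868 0.0438 0.0096; 0.0438 0.2914 -0.0273; 0.0096 -0.0273 0.5885]  S=[0.5846 0.0063 -0.0390; 0.0063 0.7540 0.2407; -0.0390 0.2407 1.1953]  K=[0.2981 0.0647 0.0119; -0.0484 0.3924 -0.0359; -0.1107 -0.0098 0.4842]  nu=[2.6152, -0.1895, 3.2987]  x^+=[0.6830, -1.6421, 1.5587]  P^+=[0.1312 0.0319 0.0206; 0.0319 0.1796 -0.0530; 0.0206 -0.0530 0.2992]
step 5: x^-=[0.4263, -1.4524, 2.1810]  P^-=[0.1844 0.0427 0.0079; 0.0427 0.2862 -0.0222; 0.0079 -0.0222 0.5745]  S=[0.5830 0.0054 -0.0397; 0.0054 0.7503 0.2415; -0.0397 0.2415 1.1838]  K=[0.2959 0.0636 0.0106; -0.0489 0.3878 -0.0325; -0.1119 -0.0058 0.4774]  nu=[3.4714, 2.1637, -4.0358]  x^+=[1.5480, -0.6521, -0.1465]  P^+=[0.1299 0.0315 0.0198; 0.0315 0.1772 -0.0506; 0.0198 -0.0506 0.2945]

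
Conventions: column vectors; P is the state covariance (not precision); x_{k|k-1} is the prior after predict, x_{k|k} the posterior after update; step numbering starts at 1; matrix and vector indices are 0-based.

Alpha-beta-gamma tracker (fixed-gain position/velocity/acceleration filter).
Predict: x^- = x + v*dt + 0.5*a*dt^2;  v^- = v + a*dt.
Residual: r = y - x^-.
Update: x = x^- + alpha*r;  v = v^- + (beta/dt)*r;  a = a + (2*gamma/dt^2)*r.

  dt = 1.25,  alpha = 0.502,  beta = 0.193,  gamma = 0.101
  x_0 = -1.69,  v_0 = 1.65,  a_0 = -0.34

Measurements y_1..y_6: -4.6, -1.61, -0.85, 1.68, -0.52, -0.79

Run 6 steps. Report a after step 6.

a_post = 0.5540

step 1: x_pred=0.1069  r=-4.7069  x^+=-2.2560  v^+=0.4983  a^+=-0.9485
step 2: x_pred=-2.3742  r=0.7642  x^+=-1.9906  v^+=-0.5694  a^+=-0.8497
step 3: x_pred=-3.3661  r=2.5161  x^+=-2.1030  v^+=-1.2430  a^+=-0.5244
step 4: x_pred=-4.0665  r=5.7465  x^+=-1.1818  v^+=-1.0113  a^+=0.2185
step 5: x_pred=-2.2752  r=1.7552  x^+=-1.3941  v^+=-0.4672  a^+=0.4454
step 6: x_pred=-1.6301  r=0.8401  x^+=-1.2084  v^+=0.2193  a^+=0.5540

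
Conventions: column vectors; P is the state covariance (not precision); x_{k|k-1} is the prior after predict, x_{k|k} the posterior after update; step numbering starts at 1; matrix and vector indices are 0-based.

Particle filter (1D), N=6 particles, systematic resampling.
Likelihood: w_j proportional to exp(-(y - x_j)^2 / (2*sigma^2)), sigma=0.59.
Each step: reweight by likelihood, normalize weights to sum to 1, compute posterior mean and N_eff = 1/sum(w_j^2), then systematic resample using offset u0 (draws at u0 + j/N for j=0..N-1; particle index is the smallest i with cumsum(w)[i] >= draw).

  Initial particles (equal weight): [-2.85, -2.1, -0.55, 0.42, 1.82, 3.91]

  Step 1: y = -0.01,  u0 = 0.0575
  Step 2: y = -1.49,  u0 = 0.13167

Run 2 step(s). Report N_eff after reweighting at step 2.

step 1: w=[0.0000, 0.0013, 0.4585, 0.5345, 0.0057, 0.0000]  mean=-0.0202  Neff=2.0164  idx=[2, 2, 2, 3, 3, 3]
step 2: w=[0.3272, 0.3272, 0.3272, 0.0062, 0.0062, 0.0062]  mean=-0.5320  Neff=3.1131  idx=[0, 0, 1, 1, 2, 2]

N_eff = 3.1131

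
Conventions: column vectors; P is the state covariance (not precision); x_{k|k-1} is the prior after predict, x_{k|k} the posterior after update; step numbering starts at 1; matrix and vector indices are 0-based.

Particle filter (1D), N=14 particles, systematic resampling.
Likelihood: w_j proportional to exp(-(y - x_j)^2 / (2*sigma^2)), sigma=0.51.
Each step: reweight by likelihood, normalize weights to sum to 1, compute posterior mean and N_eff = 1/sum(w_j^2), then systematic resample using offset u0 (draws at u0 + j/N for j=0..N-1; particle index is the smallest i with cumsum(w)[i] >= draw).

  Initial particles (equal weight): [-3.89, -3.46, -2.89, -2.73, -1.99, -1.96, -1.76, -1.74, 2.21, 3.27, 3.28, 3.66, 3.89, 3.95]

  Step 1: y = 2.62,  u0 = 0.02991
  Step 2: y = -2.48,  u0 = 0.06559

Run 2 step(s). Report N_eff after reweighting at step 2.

step 1: w=[0.0000, 0.0000, 0.0000, 0.0000, 0.0000, 0.0000, 0.0000, 0.0000, 0.4013, 0.2461, 0.2399, 0.0693, 0.0250, 0.0185]  mean=2.9021  Neff=3.5102  idx=[8, 8, 8, 8, 8, 8, 9, 9, 9, 10, 10, 10, 10, 12]
step 2: w=[0.1667, 0.1667, 0.1667, 0.1667, 0.1667, 0.1667, 0.0000, 0.0000, 0.0000, 0.0000, 0.0000, 0.0000, 0.0000, 0.0000]  mean=2.2100  Neff=6.0000  idx=[0, 0, 1, 1, 2, 2, 2, 3, 3, 4, 4, 5, 5, 5]

N_eff = 6.0000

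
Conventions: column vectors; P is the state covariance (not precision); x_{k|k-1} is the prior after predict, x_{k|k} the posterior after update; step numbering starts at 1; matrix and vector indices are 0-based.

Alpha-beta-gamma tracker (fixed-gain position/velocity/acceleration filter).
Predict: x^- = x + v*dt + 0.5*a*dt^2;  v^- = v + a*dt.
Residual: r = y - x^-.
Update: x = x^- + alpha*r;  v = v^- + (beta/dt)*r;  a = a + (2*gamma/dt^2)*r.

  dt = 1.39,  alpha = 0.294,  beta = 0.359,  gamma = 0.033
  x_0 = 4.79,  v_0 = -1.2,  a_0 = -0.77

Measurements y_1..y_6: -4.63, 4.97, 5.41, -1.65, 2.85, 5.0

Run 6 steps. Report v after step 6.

v_post = 2.7357

step 1: x_pred=2.3781  r=-7.0081  x^+=0.3177  v^+=-4.0803  a^+=-1.0094
step 2: x_pred=-6.3290  r=11.2990  x^+=-3.0071  v^+=-2.5651  a^+=-0.6234
step 3: x_pred=-7.1749  r=12.5849  x^+=-3.4749  v^+=-0.1814  a^+=-0.1935
step 4: x_pred=-3.9140  r=2.2640  x^+=-3.2484  v^+=0.1344  a^+=-0.1162
step 5: x_pred=-3.1738  r=6.0238  x^+=-1.4028  v^+=1.5287  a^+=0.0896
step 6: x_pred=0.8086  r=4.1914  x^+=2.0408  v^+=2.7357  a^+=0.2328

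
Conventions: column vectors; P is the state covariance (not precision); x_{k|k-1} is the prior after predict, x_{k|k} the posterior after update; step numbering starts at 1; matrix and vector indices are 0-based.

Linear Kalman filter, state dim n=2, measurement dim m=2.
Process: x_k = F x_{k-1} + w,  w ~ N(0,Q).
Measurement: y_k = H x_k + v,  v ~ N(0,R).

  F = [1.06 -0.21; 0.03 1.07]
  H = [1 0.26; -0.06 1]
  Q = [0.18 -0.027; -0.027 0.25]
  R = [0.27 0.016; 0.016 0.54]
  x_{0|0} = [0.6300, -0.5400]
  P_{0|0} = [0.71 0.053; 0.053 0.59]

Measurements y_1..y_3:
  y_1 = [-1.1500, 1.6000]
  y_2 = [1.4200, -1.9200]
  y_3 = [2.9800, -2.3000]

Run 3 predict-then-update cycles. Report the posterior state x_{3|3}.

step 1: x^-=[0.7812, -0.5589]  P^-=[0.9802 -0.0772; -0.0772 0.9295]  S=[1.2729 0.1229; 0.1229 1.4823]  K=[0.7693 -0.1555; 0.0689 0.6245]  nu=[-1.7859, 2.2058]  x^+=[-0.9357, 0.6955]  P^+=[0.2204 -0.0584; -0.0584 0.3348]
step 2: x^-=[-1.1379, 0.7161]  P^-=[0.4685 -0.1612; -0.1612 0.6298]  S=[0.6972 -0.0070; -0.0070 1.1908]  K=[0.6102 -0.1553; 0.0091 0.5370]  nu=[2.3717, -2.7044]  x^+=[0.7295, -0.7147]  P^+=[0.1788 -0.0634; -0.0634 0.2863]
step 3: x^-=[0.9233, -0.7428]  P^-=[0.4217 -0.1572; -0.1572 0.5739]  S=[0.6488 -0.0148; -0.0148 1.1343]  K=[0.5835 -0.1533; -0.0005 0.5143]  nu=[2.2498, -1.5018]  x^+=[2.4663, -1.5163]  P^+=[0.1715 -0.0631; -0.0631 0.2739]

x_post = [2.4663, -1.5163]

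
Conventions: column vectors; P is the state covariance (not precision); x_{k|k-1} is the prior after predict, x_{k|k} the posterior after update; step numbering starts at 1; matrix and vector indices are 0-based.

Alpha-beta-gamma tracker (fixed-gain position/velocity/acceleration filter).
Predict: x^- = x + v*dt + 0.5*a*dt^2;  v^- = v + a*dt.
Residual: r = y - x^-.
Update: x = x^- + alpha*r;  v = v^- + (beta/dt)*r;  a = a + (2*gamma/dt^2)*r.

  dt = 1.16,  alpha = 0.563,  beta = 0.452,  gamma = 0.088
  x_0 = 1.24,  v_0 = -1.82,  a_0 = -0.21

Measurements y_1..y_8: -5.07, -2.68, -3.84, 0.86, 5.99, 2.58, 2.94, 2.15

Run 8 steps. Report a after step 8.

step 1: x_pred=-1.0125  r=-4.0575  x^+=-3.2969  v^+=-3.6446  a^+=-0.7407
step 2: x_pred=-8.0230  r=5.3430  x^+=-5.0149  v^+=-2.4219  a^+=-0.0419
step 3: x_pred=-7.8525  r=4.0125  x^+=-5.5935  v^+=-0.9070  a^+=0.4830
step 4: x_pred=-6.3207  r=7.1807  x^+=-2.2779  v^+=2.4512  a^+=1.4222
step 5: x_pred=1.5223  r=4.4677  x^+=4.0376  v^+=5.8418  a^+=2.0065
step 6: x_pred=12.1641  r=-9.5841  x^+=6.7682  v^+=4.4349  a^+=0.7530
step 7: x_pred=12.4193  r=-9.4793  x^+=7.0824  v^+=1.6147  a^+=-0.4869
step 8: x_pred=8.6279  r=-6.4779  x^+=4.9808  v^+=-1.4743  a^+=-1.3342

a_post = -1.3342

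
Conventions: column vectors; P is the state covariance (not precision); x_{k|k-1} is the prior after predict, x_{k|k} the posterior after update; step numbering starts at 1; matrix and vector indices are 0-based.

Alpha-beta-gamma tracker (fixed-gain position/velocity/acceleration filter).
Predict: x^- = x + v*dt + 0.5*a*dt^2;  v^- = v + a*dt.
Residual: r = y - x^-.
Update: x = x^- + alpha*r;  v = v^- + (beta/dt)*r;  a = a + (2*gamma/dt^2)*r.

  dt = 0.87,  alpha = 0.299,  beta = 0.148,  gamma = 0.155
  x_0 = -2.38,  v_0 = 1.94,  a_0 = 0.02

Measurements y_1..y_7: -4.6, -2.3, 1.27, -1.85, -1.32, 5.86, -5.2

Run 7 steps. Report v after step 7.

step 1: x_pred=-0.6846  r=-3.9154  x^+=-1.8553  v^+=1.2913  a^+=-1.5836
step 2: x_pred=-1.3312  r=-0.9688  x^+=-1.6209  v^+=-0.2512  a^+=-1.9804
step 3: x_pred=-2.5889  r=3.8589  x^+=-1.4351  v^+=-1.3177  a^+=-0.3999
step 4: x_pred=-2.7328  r=0.8828  x^+=-2.4689  v^+=-1.5155  a^+=-0.0384
step 5: x_pred=-3.8018  r=2.4818  x^+=-3.0598  v^+=-1.1266  a^+=0.9781
step 6: x_pred=-3.6698  r=9.5298  x^+=-0.8204  v^+=1.3455  a^+=4.8812
step 7: x_pred=2.1975  r=-7.3975  x^+=-0.0144  v^+=4.3337  a^+=1.8514

v_post = 4.3337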